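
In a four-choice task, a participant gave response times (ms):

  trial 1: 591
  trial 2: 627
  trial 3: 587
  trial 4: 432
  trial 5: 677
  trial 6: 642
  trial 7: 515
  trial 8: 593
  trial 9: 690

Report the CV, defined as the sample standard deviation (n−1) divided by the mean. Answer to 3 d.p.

n = 9, Σ = 5354, M = 594.8889
Σ(x−M)² = 52034.889; s = √(52034.889/8) = 80.6496
CV = 80.6496 / 594.8889 = 0.13557

0.136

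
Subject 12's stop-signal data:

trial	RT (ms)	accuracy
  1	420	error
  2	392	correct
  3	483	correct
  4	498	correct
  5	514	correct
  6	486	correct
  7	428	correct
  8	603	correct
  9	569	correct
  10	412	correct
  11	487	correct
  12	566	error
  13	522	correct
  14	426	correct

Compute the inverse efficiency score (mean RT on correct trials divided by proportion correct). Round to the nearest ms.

566 ms

Correct trials (n=12): 392, 483, 498, 514, 486, 428, 603, 569, 412, 487, 522, 426
Mean correct RT = 5820/12 = 485.0000 ms
Proportion correct = 12/14
IES = 485.0000 / (12/14) = 565.833 ms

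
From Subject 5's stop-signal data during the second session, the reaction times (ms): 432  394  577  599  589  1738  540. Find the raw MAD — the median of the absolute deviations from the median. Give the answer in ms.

Sorted: 394, 432, 540, 577, 589, 599, 1738 → median = 577
|x − 577|: 145, 183, 0, 22, 12, 1161, 37
Sorted deviations: 0, 12, 22, 37, 145, 183, 1161 → MAD = 37

37 ms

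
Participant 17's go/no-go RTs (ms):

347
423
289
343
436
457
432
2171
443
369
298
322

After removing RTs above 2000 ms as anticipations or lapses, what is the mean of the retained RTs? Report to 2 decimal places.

378.09 ms

Excluded: 2171
Retained (n=11): Σ = 4159
Mean = 4159/11 = 378.0909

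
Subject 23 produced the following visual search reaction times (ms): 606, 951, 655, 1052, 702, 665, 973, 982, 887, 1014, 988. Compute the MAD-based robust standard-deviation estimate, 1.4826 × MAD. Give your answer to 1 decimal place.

94.9 ms

Sorted: 606, 655, 665, 702, 887, 951, 973, 982, 988, 1014, 1052 → median = 951
|x − 951| sorted: 0, 22, 31, 37, 63, 64, 101, 249, 286, 296, 345 → MAD = 64
Robust SD ≈ 1.4826 × 64 = 94.886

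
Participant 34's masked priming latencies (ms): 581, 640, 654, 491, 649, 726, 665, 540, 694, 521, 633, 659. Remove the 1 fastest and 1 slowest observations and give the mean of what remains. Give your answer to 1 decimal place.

623.6 ms

Sorted: 491, 521, 540, 581, 633, 640, 649, 654, 659, 665, 694, 726
Drop lowest 1 (491) and highest 1 (726)
Remaining (n=10): Σ = 6236, mean = 6236/10 = 623.600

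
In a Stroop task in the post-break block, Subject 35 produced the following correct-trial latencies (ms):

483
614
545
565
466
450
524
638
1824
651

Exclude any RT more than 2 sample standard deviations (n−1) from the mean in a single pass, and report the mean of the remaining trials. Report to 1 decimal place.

548.4 ms

n = 10, ΣRT = 6760, M = 676.000
Σ(x−M)² = 1508828.00; s = √(1508828.00/9) = 409.448
Cutoffs: 676.000 ± 2·409.448 → [-142.9, 1494.9]
Outside: 1824 → excluded.
Retained (n=9): Σ = 4936, mean = 4936/9 = 548.444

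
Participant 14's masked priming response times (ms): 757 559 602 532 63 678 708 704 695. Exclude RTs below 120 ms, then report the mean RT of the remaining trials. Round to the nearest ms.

654 ms

Excluded: 63
Retained (n=8): Σ = 5235
Mean = 5235/8 = 654.3750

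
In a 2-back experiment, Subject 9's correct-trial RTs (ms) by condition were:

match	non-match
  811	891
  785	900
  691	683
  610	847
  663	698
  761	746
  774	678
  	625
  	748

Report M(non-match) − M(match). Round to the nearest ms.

29 ms

M(match) = 5095/7 = 727.857
M(non-match) = 6816/9 = 757.333
Difference = 757.333 − 727.857 = 29.476 ms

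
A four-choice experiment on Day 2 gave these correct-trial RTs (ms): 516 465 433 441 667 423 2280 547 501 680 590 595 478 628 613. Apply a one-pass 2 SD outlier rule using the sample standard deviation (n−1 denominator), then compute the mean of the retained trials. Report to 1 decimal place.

541.2 ms

n = 15, ΣRT = 9857, M = 657.133
Σ(x−M)² = 2922677.73; s = √(2922677.73/14) = 456.906
Cutoffs: 657.133 ± 2·456.906 → [-256.7, 1570.9]
Outside: 2280 → excluded.
Retained (n=14): Σ = 7577, mean = 7577/14 = 541.214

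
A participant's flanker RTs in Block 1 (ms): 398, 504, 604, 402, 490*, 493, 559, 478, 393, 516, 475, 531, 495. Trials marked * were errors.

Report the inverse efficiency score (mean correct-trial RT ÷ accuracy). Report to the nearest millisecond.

528 ms

Correct trials (n=12): 398, 504, 604, 402, 493, 559, 478, 393, 516, 475, 531, 495
Mean correct RT = 5848/12 = 487.3333 ms
Proportion correct = 12/13
IES = 487.3333 / (12/13) = 527.944 ms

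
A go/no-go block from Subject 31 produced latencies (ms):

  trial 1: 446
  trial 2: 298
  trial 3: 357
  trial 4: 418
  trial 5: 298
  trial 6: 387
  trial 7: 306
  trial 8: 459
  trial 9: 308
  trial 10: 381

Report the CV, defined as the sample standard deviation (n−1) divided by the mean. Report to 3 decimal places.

n = 10, Σ = 3658, M = 365.8000
Σ(x−M)² = 34711.600; s = √(34711.600/9) = 62.1035
CV = 62.1035 / 365.8000 = 0.16977

0.170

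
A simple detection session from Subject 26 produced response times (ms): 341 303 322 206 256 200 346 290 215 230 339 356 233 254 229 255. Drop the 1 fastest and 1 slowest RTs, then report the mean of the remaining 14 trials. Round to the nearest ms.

Sorted: 200, 206, 215, 229, 230, 233, 254, 255, 256, 290, 303, 322, 339, 341, 346, 356
Drop lowest 1 (200) and highest 1 (356)
Remaining (n=14): Σ = 3819, mean = 3819/14 = 272.786

273 ms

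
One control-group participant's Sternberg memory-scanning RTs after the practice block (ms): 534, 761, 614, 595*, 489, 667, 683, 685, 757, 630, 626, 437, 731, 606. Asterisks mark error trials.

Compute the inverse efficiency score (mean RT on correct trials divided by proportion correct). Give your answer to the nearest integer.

Correct trials (n=13): 534, 761, 614, 489, 667, 683, 685, 757, 630, 626, 437, 731, 606
Mean correct RT = 8220/13 = 632.3077 ms
Proportion correct = 13/14
IES = 632.3077 / (13/14) = 680.947 ms

681 ms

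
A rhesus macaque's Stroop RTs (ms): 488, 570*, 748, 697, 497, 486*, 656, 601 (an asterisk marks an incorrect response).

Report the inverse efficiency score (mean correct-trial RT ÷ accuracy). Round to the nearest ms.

819 ms

Correct trials (n=6): 488, 748, 697, 497, 656, 601
Mean correct RT = 3687/6 = 614.5000 ms
Proportion correct = 6/8
IES = 614.5000 / (6/8) = 819.333 ms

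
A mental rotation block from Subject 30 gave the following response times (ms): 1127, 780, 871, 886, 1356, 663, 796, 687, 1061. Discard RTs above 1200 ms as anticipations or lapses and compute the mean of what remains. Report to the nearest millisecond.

859 ms

Excluded: 1356
Retained (n=8): Σ = 6871
Mean = 6871/8 = 858.8750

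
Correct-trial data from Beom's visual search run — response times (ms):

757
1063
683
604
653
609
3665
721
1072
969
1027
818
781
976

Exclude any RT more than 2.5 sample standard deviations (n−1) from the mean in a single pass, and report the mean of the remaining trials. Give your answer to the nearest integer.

826 ms

n = 14, ΣRT = 14398, M = 1028.429
Σ(x−M)² = 7850899.43; s = √(7850899.43/13) = 777.120
Cutoffs: 1028.429 ± 2.5·777.120 → [-914.4, 2971.2]
Outside: 3665 → excluded.
Retained (n=13): Σ = 10733, mean = 10733/13 = 825.615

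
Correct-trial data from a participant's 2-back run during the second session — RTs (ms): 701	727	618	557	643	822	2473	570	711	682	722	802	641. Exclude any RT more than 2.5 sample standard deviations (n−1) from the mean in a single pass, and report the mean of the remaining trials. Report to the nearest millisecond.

n = 13, ΣRT = 10669, M = 820.692
Σ(x−M)² = 3031912.77; s = √(3031912.77/12) = 502.652
Cutoffs: 820.692 ± 2.5·502.652 → [-435.9, 2077.3]
Outside: 2473 → excluded.
Retained (n=12): Σ = 8196, mean = 8196/12 = 683.000

683 ms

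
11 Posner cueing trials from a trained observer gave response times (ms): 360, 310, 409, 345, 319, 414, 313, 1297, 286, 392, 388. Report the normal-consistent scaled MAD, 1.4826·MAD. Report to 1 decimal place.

69.7 ms

Sorted: 286, 310, 313, 319, 345, 360, 388, 392, 409, 414, 1297 → median = 360
|x − 360| sorted: 0, 15, 28, 32, 41, 47, 49, 50, 54, 74, 937 → MAD = 47
Robust SD ≈ 1.4826 × 47 = 69.682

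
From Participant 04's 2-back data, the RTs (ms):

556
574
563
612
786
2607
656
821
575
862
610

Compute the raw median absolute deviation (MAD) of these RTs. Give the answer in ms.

Sorted: 556, 563, 574, 575, 610, 612, 656, 786, 821, 862, 2607 → median = 612
|x − 612|: 56, 38, 49, 0, 174, 1995, 44, 209, 37, 250, 2
Sorted deviations: 0, 2, 37, 38, 44, 49, 56, 174, 209, 250, 1995 → MAD = 49

49 ms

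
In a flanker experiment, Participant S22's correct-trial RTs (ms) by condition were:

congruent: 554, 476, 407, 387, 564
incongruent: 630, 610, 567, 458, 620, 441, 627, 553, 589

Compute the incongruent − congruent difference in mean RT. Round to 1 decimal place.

88.5 ms

M(congruent) = 2388/5 = 477.600
M(incongruent) = 5095/9 = 566.111
Difference = 566.111 − 477.600 = 88.511 ms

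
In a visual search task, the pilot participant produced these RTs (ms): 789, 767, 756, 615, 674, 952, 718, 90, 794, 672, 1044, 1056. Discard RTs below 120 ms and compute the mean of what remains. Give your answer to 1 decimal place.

Excluded: 90
Retained (n=11): Σ = 8837
Mean = 8837/11 = 803.3636

803.4 ms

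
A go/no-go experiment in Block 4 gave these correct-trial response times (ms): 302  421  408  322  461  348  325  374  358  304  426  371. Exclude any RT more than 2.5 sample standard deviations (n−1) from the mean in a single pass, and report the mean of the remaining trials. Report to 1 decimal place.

n = 12, ΣRT = 4420, M = 368.333
Σ(x−M)² = 29382.67; s = √(29382.67/11) = 51.683
Cutoffs: 368.333 ± 2.5·51.683 → [239.1, 497.5]
No RTs fall outside the cutoffs; all 12 retained. Mean = 4420/12 = 368.333

368.3 ms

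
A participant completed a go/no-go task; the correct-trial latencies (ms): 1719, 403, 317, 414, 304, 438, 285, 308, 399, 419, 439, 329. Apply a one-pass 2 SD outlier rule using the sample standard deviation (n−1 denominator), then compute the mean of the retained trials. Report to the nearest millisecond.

n = 12, ΣRT = 5774, M = 481.167
Σ(x−M)² = 1707071.67; s = √(1707071.67/11) = 393.940
Cutoffs: 481.167 ± 2·393.940 → [-306.7, 1269.0]
Outside: 1719 → excluded.
Retained (n=11): Σ = 4055, mean = 4055/11 = 368.636

369 ms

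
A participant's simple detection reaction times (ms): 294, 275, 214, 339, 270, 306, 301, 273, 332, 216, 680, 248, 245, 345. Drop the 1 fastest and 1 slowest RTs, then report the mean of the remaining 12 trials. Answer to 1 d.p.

287.0 ms

Sorted: 214, 216, 245, 248, 270, 273, 275, 294, 301, 306, 332, 339, 345, 680
Drop lowest 1 (214) and highest 1 (680)
Remaining (n=12): Σ = 3444, mean = 3444/12 = 287.000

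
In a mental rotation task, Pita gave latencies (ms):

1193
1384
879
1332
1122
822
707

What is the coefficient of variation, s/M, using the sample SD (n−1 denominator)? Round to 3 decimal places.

0.247

n = 7, Σ = 7439, M = 1062.7143
Σ(x−M)² = 414455.429; s = √(414455.429/6) = 262.8230
CV = 262.8230 / 1062.7143 = 0.24731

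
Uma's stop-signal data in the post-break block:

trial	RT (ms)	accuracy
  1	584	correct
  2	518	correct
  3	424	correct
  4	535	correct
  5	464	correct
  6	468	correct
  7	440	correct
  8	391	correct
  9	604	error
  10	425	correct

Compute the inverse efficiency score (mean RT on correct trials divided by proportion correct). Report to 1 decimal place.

Correct trials (n=9): 584, 518, 424, 535, 464, 468, 440, 391, 425
Mean correct RT = 4249/9 = 472.1111 ms
Proportion correct = 9/10
IES = 472.1111 / (9/10) = 524.568 ms

524.6 ms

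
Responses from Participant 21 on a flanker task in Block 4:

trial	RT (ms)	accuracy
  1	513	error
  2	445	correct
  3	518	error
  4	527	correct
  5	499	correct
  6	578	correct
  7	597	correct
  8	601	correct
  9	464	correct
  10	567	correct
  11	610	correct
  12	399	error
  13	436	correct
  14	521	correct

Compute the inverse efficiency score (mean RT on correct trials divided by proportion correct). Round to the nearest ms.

676 ms

Correct trials (n=11): 445, 527, 499, 578, 597, 601, 464, 567, 610, 436, 521
Mean correct RT = 5845/11 = 531.3636 ms
Proportion correct = 11/14
IES = 531.3636 / (11/14) = 676.281 ms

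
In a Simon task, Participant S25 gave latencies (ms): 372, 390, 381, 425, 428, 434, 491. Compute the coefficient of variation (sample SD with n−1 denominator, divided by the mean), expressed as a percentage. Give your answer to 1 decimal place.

n = 7, Σ = 2921, M = 417.2857
Σ(x−M)² = 9999.429; s = √(9999.429/6) = 40.8237
CV = 40.8237 / 417.2857 = 0.09783 = 9.783%

9.8%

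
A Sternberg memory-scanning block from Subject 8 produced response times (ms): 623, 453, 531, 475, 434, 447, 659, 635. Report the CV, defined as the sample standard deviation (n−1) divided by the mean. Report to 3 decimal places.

n = 8, Σ = 4257, M = 532.1250
Σ(x−M)² = 61338.875; s = √(61338.875/7) = 93.6093
CV = 93.6093 / 532.1250 = 0.17592

0.176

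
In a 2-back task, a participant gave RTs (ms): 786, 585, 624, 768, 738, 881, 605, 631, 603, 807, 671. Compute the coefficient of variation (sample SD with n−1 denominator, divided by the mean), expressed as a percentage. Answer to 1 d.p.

n = 11, Σ = 7699, M = 699.9091
Σ(x−M)² = 100710.909; s = √(100710.909/10) = 100.3548
CV = 100.3548 / 699.9091 = 0.14338 = 14.338%

14.3%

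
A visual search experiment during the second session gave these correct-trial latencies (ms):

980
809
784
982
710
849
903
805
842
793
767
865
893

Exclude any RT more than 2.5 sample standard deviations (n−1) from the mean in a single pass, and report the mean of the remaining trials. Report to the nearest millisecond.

n = 13, ΣRT = 10982, M = 844.769
Σ(x−M)² = 76716.31; s = √(76716.31/12) = 79.956
Cutoffs: 844.769 ± 2.5·79.956 → [644.9, 1044.7]
No RTs fall outside the cutoffs; all 13 retained. Mean = 10982/13 = 844.769

845 ms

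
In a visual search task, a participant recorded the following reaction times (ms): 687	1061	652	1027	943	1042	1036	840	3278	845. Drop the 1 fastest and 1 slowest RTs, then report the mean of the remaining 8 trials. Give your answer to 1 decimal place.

Sorted: 652, 687, 840, 845, 943, 1027, 1036, 1042, 1061, 3278
Drop lowest 1 (652) and highest 1 (3278)
Remaining (n=8): Σ = 7481, mean = 7481/8 = 935.125

935.1 ms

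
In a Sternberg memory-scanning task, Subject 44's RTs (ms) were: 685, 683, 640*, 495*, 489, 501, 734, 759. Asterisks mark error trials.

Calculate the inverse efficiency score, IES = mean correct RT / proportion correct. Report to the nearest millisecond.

Correct trials (n=6): 685, 683, 489, 501, 734, 759
Mean correct RT = 3851/6 = 641.8333 ms
Proportion correct = 6/8
IES = 641.8333 / (6/8) = 855.778 ms

856 ms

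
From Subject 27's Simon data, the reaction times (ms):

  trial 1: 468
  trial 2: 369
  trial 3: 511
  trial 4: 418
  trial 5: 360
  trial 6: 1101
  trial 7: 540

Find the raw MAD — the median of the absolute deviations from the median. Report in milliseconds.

72 ms

Sorted: 360, 369, 418, 468, 511, 540, 1101 → median = 468
|x − 468|: 0, 99, 43, 50, 108, 633, 72
Sorted deviations: 0, 43, 50, 72, 99, 108, 633 → MAD = 72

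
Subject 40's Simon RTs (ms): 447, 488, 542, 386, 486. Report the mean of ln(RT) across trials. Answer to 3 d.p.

6.146

ln(RT): 6.1026, 6.1903, 6.2953, 5.9558, 6.1862
Σ ln(RT) = 30.7302
Mean = 30.7302/5 = 6.14604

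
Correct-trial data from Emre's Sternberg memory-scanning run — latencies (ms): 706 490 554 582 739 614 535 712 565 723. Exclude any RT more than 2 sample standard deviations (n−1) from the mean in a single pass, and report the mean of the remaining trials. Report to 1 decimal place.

622.0 ms

n = 10, ΣRT = 6220, M = 622.000
Σ(x−M)² = 73576.00; s = √(73576.00/9) = 90.416
Cutoffs: 622.000 ± 2·90.416 → [441.2, 802.8]
No RTs fall outside the cutoffs; all 10 retained. Mean = 6220/10 = 622.000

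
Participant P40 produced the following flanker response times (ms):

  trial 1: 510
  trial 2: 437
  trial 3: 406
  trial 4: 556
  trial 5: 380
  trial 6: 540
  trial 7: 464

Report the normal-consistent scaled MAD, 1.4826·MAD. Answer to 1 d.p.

Sorted: 380, 406, 437, 464, 510, 540, 556 → median = 464
|x − 464| sorted: 0, 27, 46, 58, 76, 84, 92 → MAD = 58
Robust SD ≈ 1.4826 × 58 = 85.991

86.0 ms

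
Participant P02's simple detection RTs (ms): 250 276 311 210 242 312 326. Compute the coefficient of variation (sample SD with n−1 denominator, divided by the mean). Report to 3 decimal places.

n = 7, Σ = 1927, M = 275.2857
Σ(x−M)² = 11205.429; s = √(11205.429/6) = 43.2154
CV = 43.2154 / 275.2857 = 0.15698

0.157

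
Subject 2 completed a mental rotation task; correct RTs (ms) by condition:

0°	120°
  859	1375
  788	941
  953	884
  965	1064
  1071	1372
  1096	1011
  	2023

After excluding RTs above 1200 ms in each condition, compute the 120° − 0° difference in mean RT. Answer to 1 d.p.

19.7 ms

120°: exclude 1375, 1372, 2023
M(0°) = 5732/6 = 955.333
M(120°) = 3900/4 = 975.000
Difference = 975.000 − 955.333 = 19.667 ms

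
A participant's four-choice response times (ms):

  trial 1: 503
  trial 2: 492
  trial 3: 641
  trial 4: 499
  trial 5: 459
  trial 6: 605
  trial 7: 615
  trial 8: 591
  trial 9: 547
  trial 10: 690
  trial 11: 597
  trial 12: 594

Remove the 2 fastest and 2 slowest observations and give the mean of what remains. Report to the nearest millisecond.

Sorted: 459, 492, 499, 503, 547, 591, 594, 597, 605, 615, 641, 690
Drop lowest 2 (459, 492) and highest 2 (641, 690)
Remaining (n=8): Σ = 4551, mean = 4551/8 = 568.875

569 ms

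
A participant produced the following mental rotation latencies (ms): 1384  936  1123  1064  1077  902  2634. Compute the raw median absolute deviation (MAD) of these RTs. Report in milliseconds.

Sorted: 902, 936, 1064, 1077, 1123, 1384, 2634 → median = 1077
|x − 1077|: 307, 141, 46, 13, 0, 175, 1557
Sorted deviations: 0, 13, 46, 141, 175, 307, 1557 → MAD = 141

141 ms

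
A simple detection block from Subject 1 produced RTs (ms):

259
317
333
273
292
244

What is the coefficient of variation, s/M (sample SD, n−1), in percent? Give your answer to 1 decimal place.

n = 6, Σ = 1718, M = 286.3333
Σ(x−M)² = 5867.333; s = √(5867.333/5) = 34.2559
CV = 34.2559 / 286.3333 = 0.11964 = 11.964%

12.0%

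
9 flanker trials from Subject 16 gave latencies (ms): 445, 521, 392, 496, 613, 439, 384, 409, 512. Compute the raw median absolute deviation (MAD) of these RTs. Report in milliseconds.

53 ms

Sorted: 384, 392, 409, 439, 445, 496, 512, 521, 613 → median = 445
|x − 445|: 0, 76, 53, 51, 168, 6, 61, 36, 67
Sorted deviations: 0, 6, 36, 51, 53, 61, 67, 76, 168 → MAD = 53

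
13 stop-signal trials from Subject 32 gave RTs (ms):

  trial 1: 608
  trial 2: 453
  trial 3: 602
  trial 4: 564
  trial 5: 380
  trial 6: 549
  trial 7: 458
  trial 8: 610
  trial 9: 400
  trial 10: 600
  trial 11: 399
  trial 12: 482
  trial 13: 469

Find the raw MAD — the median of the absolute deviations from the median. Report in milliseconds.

Sorted: 380, 399, 400, 453, 458, 469, 482, 549, 564, 600, 602, 608, 610 → median = 482
|x − 482|: 126, 29, 120, 82, 102, 67, 24, 128, 82, 118, 83, 0, 13
Sorted deviations: 0, 13, 24, 29, 67, 82, 82, 83, 102, 118, 120, 126, 128 → MAD = 82

82 ms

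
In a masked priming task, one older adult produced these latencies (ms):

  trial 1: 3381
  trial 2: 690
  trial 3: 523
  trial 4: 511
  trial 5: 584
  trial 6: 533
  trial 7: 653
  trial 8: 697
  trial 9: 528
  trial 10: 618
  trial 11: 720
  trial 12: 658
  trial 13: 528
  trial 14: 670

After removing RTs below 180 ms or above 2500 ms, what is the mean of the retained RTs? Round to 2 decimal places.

608.69 ms

Excluded: 3381
Retained (n=13): Σ = 7913
Mean = 7913/13 = 608.6923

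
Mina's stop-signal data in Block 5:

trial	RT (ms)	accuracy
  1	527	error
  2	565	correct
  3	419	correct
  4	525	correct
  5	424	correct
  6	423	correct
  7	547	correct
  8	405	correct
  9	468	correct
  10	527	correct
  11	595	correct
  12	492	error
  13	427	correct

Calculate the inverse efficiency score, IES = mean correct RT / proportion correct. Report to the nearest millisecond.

572 ms

Correct trials (n=11): 565, 419, 525, 424, 423, 547, 405, 468, 527, 595, 427
Mean correct RT = 5325/11 = 484.0909 ms
Proportion correct = 11/13
IES = 484.0909 / (11/13) = 572.107 ms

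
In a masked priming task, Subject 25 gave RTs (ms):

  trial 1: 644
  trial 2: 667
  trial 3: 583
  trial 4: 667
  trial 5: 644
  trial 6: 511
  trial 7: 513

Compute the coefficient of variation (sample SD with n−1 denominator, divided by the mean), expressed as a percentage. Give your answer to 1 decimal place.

11.4%

n = 7, Σ = 4229, M = 604.1429
Σ(x−M)² = 28508.857; s = √(28508.857/6) = 68.9310
CV = 68.9310 / 604.1429 = 0.11410 = 11.410%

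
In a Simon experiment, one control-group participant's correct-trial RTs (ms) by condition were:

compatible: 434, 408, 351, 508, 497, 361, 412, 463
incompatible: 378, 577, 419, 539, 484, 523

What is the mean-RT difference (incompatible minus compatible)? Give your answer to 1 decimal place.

57.4 ms

M(compatible) = 3434/8 = 429.250
M(incompatible) = 2920/6 = 486.667
Difference = 486.667 − 429.250 = 57.417 ms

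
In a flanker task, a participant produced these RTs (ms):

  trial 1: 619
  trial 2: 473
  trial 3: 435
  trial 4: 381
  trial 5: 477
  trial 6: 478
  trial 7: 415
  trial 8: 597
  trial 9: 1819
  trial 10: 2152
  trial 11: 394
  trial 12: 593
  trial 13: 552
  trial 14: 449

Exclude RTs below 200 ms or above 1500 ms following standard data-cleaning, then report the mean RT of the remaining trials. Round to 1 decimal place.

Excluded: 1819, 2152
Retained (n=12): Σ = 5863
Mean = 5863/12 = 488.5833

488.6 ms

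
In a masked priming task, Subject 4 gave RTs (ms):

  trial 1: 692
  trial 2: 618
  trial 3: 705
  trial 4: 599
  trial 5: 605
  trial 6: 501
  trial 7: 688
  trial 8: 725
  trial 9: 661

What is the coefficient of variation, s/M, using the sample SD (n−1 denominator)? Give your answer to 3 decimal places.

n = 9, Σ = 5794, M = 643.7778
Σ(x−M)² = 39481.556; s = √(39481.556/8) = 70.2509
CV = 70.2509 / 643.7778 = 0.10912

0.109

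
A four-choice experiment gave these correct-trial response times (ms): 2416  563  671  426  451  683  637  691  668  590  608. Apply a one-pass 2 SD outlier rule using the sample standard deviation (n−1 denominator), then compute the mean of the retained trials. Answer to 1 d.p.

n = 11, ΣRT = 8404, M = 764.000
Σ(x−M)² = 3082214.00; s = √(3082214.00/10) = 555.177
Cutoffs: 764.000 ± 2·555.177 → [-346.4, 1874.4]
Outside: 2416 → excluded.
Retained (n=10): Σ = 5988, mean = 5988/10 = 598.800

598.8 ms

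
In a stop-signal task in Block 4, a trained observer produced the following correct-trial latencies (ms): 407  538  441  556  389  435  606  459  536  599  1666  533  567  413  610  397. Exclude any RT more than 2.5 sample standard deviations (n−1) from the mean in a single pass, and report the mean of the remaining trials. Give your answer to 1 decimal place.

499.1 ms

n = 16, ΣRT = 9152, M = 572.000
Σ(x−M)² = 1369738.00; s = √(1369738.00/15) = 302.185
Cutoffs: 572.000 ± 2.5·302.185 → [-183.5, 1327.5]
Outside: 1666 → excluded.
Retained (n=15): Σ = 7486, mean = 7486/15 = 499.067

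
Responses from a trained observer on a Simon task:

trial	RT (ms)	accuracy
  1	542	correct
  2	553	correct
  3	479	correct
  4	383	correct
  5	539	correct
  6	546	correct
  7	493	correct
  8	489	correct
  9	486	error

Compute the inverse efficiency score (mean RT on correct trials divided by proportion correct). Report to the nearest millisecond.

566 ms

Correct trials (n=8): 542, 553, 479, 383, 539, 546, 493, 489
Mean correct RT = 4024/8 = 503.0000 ms
Proportion correct = 8/9
IES = 503.0000 / (8/9) = 565.875 ms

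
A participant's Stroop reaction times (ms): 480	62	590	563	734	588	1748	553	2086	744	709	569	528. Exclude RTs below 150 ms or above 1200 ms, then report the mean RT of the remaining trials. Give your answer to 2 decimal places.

605.80 ms

Excluded: 62, 1748, 2086
Retained (n=10): Σ = 6058
Mean = 6058/10 = 605.8000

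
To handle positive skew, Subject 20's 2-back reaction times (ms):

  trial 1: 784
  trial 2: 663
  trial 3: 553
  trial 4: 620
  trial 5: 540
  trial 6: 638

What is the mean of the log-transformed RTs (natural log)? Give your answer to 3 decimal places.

6.443

ln(RT): 6.6644, 6.4968, 6.3154, 6.4297, 6.2916, 6.4583
Σ ln(RT) = 38.6562
Mean = 38.6562/6 = 6.44269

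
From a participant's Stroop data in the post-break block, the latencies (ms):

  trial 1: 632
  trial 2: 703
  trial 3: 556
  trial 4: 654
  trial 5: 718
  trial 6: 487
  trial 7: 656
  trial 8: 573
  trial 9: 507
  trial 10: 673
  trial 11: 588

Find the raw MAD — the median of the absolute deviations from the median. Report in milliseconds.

Sorted: 487, 507, 556, 573, 588, 632, 654, 656, 673, 703, 718 → median = 632
|x − 632|: 0, 71, 76, 22, 86, 145, 24, 59, 125, 41, 44
Sorted deviations: 0, 22, 24, 41, 44, 59, 71, 76, 86, 125, 145 → MAD = 59

59 ms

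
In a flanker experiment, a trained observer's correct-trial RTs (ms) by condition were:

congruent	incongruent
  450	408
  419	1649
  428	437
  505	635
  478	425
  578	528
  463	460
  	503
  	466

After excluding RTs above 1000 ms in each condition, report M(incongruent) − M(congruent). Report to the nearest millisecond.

incongruent: exclude 1649
M(congruent) = 3321/7 = 474.429
M(incongruent) = 3862/8 = 482.750
Difference = 482.750 − 474.429 = 8.321 ms

8 ms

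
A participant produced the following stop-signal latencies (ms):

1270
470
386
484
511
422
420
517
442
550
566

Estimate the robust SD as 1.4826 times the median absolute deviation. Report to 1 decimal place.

Sorted: 386, 420, 422, 442, 470, 484, 511, 517, 550, 566, 1270 → median = 484
|x − 484| sorted: 0, 14, 27, 33, 42, 62, 64, 66, 82, 98, 786 → MAD = 62
Robust SD ≈ 1.4826 × 62 = 91.921

91.9 ms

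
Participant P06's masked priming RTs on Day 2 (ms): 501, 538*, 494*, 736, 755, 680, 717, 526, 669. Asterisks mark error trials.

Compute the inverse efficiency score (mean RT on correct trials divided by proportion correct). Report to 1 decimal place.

Correct trials (n=7): 501, 736, 755, 680, 717, 526, 669
Mean correct RT = 4584/7 = 654.8571 ms
Proportion correct = 7/9
IES = 654.8571 / (7/9) = 841.959 ms

842.0 ms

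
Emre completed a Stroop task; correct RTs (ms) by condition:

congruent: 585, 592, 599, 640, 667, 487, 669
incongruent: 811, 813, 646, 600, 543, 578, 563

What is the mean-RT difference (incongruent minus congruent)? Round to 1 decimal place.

M(congruent) = 4239/7 = 605.571
M(incongruent) = 4554/7 = 650.571
Difference = 650.571 − 605.571 = 45.000 ms

45.0 ms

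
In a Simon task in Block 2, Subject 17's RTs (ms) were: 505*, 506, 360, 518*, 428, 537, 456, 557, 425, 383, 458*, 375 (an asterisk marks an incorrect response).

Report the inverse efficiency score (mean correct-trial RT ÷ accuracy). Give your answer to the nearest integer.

Correct trials (n=9): 506, 360, 428, 537, 456, 557, 425, 383, 375
Mean correct RT = 4027/9 = 447.4444 ms
Proportion correct = 9/12
IES = 447.4444 / (9/12) = 596.593 ms

597 ms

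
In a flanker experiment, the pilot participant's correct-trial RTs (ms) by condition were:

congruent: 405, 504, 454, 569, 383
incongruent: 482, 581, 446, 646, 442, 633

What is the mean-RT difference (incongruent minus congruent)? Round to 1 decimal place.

M(congruent) = 2315/5 = 463.000
M(incongruent) = 3230/6 = 538.333
Difference = 538.333 − 463.000 = 75.333 ms

75.3 ms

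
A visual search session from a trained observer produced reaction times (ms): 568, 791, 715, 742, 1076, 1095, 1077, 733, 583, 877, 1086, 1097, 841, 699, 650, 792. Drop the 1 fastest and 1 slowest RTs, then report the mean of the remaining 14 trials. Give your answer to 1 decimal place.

Sorted: 568, 583, 650, 699, 715, 733, 742, 791, 792, 841, 877, 1076, 1077, 1086, 1095, 1097
Drop lowest 1 (568) and highest 1 (1097)
Remaining (n=14): Σ = 11757, mean = 11757/14 = 839.786

839.8 ms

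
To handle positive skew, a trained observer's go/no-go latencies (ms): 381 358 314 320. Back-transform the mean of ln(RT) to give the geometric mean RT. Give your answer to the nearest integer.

342 ms

ln(RT): 5.9428, 5.8805, 5.7494, 5.7683
Mean ln(RT) = 23.3410/4 = 5.83526
Geometric mean = exp(5.83526) = 342.15 ms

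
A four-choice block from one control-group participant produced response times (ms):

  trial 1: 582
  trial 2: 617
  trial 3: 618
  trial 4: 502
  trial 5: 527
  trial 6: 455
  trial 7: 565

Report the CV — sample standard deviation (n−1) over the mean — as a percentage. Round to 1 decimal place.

11.0%

n = 7, Σ = 3866, M = 552.2857
Σ(x−M)² = 22183.429; s = √(22183.429/6) = 60.8049
CV = 60.8049 / 552.2857 = 0.11010 = 11.010%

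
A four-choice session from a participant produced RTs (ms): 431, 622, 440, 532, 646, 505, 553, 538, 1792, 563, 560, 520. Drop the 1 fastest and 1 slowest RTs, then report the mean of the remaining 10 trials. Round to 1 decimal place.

547.9 ms

Sorted: 431, 440, 505, 520, 532, 538, 553, 560, 563, 622, 646, 1792
Drop lowest 1 (431) and highest 1 (1792)
Remaining (n=10): Σ = 5479, mean = 5479/10 = 547.900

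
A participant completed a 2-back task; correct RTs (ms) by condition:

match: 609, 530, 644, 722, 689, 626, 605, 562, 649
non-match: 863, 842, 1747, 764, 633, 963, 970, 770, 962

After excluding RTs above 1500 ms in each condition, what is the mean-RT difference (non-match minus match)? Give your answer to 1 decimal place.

non-match: exclude 1747
M(match) = 5636/9 = 626.222
M(non-match) = 6767/8 = 845.875
Difference = 845.875 − 626.222 = 219.653 ms

219.7 ms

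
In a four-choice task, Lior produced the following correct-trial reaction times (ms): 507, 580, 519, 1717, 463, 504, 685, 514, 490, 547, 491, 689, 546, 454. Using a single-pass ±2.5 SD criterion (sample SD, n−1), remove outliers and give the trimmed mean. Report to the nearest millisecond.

538 ms

n = 14, ΣRT = 8706, M = 621.857
Σ(x−M)² = 1358159.71; s = √(1358159.71/13) = 323.224
Cutoffs: 621.857 ± 2.5·323.224 → [-186.2, 1429.9]
Outside: 1717 → excluded.
Retained (n=13): Σ = 6989, mean = 6989/13 = 537.615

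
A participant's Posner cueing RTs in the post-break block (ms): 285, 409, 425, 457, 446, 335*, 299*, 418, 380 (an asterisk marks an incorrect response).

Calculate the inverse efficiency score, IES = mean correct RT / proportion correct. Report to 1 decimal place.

Correct trials (n=7): 285, 409, 425, 457, 446, 418, 380
Mean correct RT = 2820/7 = 402.8571 ms
Proportion correct = 7/9
IES = 402.8571 / (7/9) = 517.959 ms

518.0 ms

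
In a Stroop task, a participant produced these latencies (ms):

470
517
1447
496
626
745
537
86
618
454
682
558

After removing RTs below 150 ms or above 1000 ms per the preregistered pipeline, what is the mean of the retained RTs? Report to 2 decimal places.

570.30 ms

Excluded: 86, 1447
Retained (n=10): Σ = 5703
Mean = 5703/10 = 570.3000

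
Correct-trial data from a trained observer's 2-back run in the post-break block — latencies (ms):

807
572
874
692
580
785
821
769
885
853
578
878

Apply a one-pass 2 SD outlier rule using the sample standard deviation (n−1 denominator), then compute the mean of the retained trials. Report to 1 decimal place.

n = 12, ΣRT = 9094, M = 757.833
Σ(x−M)² = 163265.67; s = √(163265.67/11) = 121.829
Cutoffs: 757.833 ± 2·121.829 → [514.2, 1001.5]
No RTs fall outside the cutoffs; all 12 retained. Mean = 9094/12 = 757.833

757.8 ms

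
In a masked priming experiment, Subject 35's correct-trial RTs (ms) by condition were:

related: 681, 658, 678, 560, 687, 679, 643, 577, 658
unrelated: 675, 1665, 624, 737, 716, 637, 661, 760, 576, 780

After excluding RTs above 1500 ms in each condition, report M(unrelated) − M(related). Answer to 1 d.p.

unrelated: exclude 1665
M(related) = 5821/9 = 646.778
M(unrelated) = 6166/9 = 685.111
Difference = 685.111 − 646.778 = 38.333 ms

38.3 ms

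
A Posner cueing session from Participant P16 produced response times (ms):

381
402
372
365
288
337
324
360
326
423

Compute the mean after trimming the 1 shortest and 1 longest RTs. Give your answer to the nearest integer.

Sorted: 288, 324, 326, 337, 360, 365, 372, 381, 402, 423
Drop lowest 1 (288) and highest 1 (423)
Remaining (n=8): Σ = 2867, mean = 2867/8 = 358.375

358 ms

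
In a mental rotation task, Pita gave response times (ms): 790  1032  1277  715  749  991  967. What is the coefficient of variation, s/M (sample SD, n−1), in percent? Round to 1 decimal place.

n = 7, Σ = 6521, M = 931.5714
Σ(x−M)² = 234471.714; s = √(234471.714/6) = 197.6831
CV = 197.6831 / 931.5714 = 0.21220 = 21.220%

21.2%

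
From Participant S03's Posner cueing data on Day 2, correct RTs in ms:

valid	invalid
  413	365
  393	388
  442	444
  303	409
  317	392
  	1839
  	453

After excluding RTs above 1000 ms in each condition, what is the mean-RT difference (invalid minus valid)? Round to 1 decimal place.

invalid: exclude 1839
M(valid) = 1868/5 = 373.600
M(invalid) = 2451/6 = 408.500
Difference = 408.500 − 373.600 = 34.900 ms

34.9 ms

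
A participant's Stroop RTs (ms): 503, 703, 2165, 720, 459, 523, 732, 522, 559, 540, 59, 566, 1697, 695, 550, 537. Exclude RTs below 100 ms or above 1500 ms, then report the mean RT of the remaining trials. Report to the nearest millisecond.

Excluded: 59, 1697, 2165
Retained (n=13): Σ = 7609
Mean = 7609/13 = 585.3077

585 ms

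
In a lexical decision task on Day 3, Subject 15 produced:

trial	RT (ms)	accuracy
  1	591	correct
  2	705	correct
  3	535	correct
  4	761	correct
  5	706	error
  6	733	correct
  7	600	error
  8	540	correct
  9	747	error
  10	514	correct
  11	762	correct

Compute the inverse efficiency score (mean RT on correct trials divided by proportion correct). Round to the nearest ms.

Correct trials (n=8): 591, 705, 535, 761, 733, 540, 514, 762
Mean correct RT = 5141/8 = 642.6250 ms
Proportion correct = 8/11
IES = 642.6250 / (8/11) = 883.609 ms

884 ms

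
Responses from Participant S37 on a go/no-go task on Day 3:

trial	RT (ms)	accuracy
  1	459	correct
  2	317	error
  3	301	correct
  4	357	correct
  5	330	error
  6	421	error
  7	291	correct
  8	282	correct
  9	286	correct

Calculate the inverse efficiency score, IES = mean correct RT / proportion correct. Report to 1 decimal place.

494.0 ms

Correct trials (n=6): 459, 301, 357, 291, 282, 286
Mean correct RT = 1976/6 = 329.3333 ms
Proportion correct = 6/9
IES = 329.3333 / (6/9) = 494.000 ms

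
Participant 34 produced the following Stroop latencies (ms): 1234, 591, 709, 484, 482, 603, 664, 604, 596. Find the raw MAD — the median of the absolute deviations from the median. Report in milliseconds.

61 ms

Sorted: 482, 484, 591, 596, 603, 604, 664, 709, 1234 → median = 603
|x − 603|: 631, 12, 106, 119, 121, 0, 61, 1, 7
Sorted deviations: 0, 1, 7, 12, 61, 106, 119, 121, 631 → MAD = 61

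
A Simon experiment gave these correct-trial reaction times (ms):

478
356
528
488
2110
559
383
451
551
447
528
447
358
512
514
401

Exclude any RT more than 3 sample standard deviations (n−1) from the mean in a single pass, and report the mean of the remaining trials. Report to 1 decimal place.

n = 16, ΣRT = 9111, M = 569.438
Σ(x−M)² = 2595981.94; s = √(2595981.94/15) = 416.011
Cutoffs: 569.438 ± 3·416.011 → [-678.6, 1817.5]
Outside: 2110 → excluded.
Retained (n=15): Σ = 7001, mean = 7001/15 = 466.733

466.7 ms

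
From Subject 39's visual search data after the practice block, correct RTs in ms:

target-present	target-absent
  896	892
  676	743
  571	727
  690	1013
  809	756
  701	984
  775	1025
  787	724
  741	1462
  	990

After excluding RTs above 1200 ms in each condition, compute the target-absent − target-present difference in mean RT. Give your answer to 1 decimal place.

target-absent: exclude 1462
M(target-present) = 6646/9 = 738.444
M(target-absent) = 7854/9 = 872.667
Difference = 872.667 − 738.444 = 134.222 ms

134.2 ms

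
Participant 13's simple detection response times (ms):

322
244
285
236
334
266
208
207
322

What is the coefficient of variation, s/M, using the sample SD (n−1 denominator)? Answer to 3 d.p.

0.183

n = 9, Σ = 2424, M = 269.3333
Σ(x−M)² = 19386.000; s = √(19386.000/8) = 49.2265
CV = 49.2265 / 269.3333 = 0.18277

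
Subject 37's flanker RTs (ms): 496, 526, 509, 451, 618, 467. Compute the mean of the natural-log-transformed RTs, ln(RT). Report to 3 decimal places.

ln(RT): 6.2066, 6.2653, 6.2324, 6.1115, 6.4265, 6.1463
Σ ln(RT) = 37.3886
Mean = 37.3886/6 = 6.23144

6.231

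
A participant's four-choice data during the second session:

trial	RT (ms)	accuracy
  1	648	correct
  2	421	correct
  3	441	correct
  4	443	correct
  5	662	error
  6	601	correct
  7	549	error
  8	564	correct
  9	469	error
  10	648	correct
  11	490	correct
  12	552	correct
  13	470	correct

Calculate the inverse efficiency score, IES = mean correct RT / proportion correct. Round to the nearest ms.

686 ms

Correct trials (n=10): 648, 421, 441, 443, 601, 564, 648, 490, 552, 470
Mean correct RT = 5278/10 = 527.8000 ms
Proportion correct = 10/13
IES = 527.8000 / (10/13) = 686.140 ms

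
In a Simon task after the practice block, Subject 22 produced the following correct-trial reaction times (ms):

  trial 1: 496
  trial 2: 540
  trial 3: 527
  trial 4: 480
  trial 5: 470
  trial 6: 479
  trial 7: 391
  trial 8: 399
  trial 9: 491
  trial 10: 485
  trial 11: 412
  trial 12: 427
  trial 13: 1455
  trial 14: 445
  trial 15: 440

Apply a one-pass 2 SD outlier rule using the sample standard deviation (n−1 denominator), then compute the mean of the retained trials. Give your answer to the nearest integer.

n = 15, ΣRT = 7937, M = 529.133
Σ(x−M)² = 945465.73; s = √(945465.73/14) = 259.872
Cutoffs: 529.133 ± 2·259.872 → [9.4, 1048.9]
Outside: 1455 → excluded.
Retained (n=14): Σ = 6482, mean = 6482/14 = 463.000

463 ms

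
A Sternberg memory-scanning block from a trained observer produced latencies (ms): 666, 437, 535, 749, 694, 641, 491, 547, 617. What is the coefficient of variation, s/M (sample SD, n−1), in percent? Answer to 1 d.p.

17.0%

n = 9, Σ = 5377, M = 597.4444
Σ(x−M)² = 82788.222; s = √(82788.222/8) = 101.7277
CV = 101.7277 / 597.4444 = 0.17027 = 17.027%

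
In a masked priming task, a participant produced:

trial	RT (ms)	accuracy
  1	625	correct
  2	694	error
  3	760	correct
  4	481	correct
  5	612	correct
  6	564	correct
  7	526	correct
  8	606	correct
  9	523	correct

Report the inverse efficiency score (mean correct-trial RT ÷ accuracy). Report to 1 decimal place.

660.5 ms

Correct trials (n=8): 625, 760, 481, 612, 564, 526, 606, 523
Mean correct RT = 4697/8 = 587.1250 ms
Proportion correct = 8/9
IES = 587.1250 / (8/9) = 660.516 ms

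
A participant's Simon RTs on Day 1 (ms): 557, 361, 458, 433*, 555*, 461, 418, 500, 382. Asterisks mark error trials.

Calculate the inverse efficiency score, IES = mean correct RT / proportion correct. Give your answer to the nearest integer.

576 ms

Correct trials (n=7): 557, 361, 458, 461, 418, 500, 382
Mean correct RT = 3137/7 = 448.1429 ms
Proportion correct = 7/9
IES = 448.1429 / (7/9) = 576.184 ms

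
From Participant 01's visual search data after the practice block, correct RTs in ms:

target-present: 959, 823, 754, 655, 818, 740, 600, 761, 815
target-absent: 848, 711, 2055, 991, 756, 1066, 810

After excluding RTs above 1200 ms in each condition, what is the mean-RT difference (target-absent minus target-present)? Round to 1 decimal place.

94.2 ms

target-absent: exclude 2055
M(target-present) = 6925/9 = 769.444
M(target-absent) = 5182/6 = 863.667
Difference = 863.667 − 769.444 = 94.222 ms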